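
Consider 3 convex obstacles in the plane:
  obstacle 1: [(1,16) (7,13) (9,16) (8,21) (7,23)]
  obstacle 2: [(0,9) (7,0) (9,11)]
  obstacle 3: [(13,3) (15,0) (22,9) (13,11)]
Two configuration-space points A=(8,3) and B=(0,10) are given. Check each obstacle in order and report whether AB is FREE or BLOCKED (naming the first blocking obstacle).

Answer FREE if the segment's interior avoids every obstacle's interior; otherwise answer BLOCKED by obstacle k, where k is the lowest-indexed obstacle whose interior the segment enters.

BLOCKED by obstacle 2

Obstacle 1 [(1,16) (7,13) (9,16) (8,21) (7,23)]:
  edge (1,16)–(7,13): clear
  edge (7,13)–(9,16): clear
  edge (9,16)–(8,21): clear
  edge (8,21)–(7,23): clear
  edge (7,23)–(1,16): clear
  midpoint (4,13/2) outside
  → clear
Obstacle 2 [(0,9) (7,0) (9,11)]:
  edge (0,9)–(7,0): clear
  edge (7,0)–(9,11): crosses AB
  edge (9,11)–(0,9): crosses AB
  → BLOCKED
Obstacle 3 [(13,3) (15,0) (22,9) (13,11)]:
  edge (13,3)–(15,0): clear
  edge (15,0)–(22,9): clear
  edge (22,9)–(13,11): clear
  edge (13,11)–(13,3): clear
  midpoint (4,13/2) outside
  → clear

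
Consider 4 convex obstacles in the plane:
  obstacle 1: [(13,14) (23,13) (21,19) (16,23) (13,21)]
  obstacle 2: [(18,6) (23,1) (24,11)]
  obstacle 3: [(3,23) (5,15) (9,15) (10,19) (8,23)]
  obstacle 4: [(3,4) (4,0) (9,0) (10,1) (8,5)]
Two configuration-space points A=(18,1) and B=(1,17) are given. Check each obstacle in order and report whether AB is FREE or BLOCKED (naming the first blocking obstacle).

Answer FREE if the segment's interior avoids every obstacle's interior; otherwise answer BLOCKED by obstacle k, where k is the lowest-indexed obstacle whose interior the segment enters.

FREE

Obstacle 1 [(13,14) (23,13) (21,19) (16,23) (13,21)]:
  edge (13,14)–(23,13): clear
  edge (23,13)–(21,19): clear
  edge (21,19)–(16,23): clear
  edge (16,23)–(13,21): clear
  edge (13,21)–(13,14): clear
  midpoint (19/2,9) outside
  → clear
Obstacle 2 [(18,6) (23,1) (24,11)]:
  edge (18,6)–(23,1): clear
  edge (23,1)–(24,11): clear
  edge (24,11)–(18,6): clear
  midpoint (19/2,9) outside
  → clear
Obstacle 3 [(3,23) (5,15) (9,15) (10,19) (8,23)]:
  edge (3,23)–(5,15): clear
  edge (5,15)–(9,15): clear
  edge (9,15)–(10,19): clear
  edge (10,19)–(8,23): clear
  edge (8,23)–(3,23): clear
  midpoint (19/2,9) outside
  → clear
Obstacle 4 [(3,4) (4,0) (9,0) (10,1) (8,5)]:
  edge (3,4)–(4,0): clear
  edge (4,0)–(9,0): clear
  edge (9,0)–(10,1): clear
  edge (10,1)–(8,5): clear
  edge (8,5)–(3,4): clear
  midpoint (19/2,9) outside
  → clear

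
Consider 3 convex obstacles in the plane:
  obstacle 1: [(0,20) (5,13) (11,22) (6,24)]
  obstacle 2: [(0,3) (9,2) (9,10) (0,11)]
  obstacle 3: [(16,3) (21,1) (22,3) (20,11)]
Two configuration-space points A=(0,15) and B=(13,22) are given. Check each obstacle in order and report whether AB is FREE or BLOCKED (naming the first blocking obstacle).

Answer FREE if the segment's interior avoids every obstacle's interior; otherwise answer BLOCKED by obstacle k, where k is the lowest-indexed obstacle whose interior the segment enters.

BLOCKED by obstacle 1

Obstacle 1 [(0,20) (5,13) (11,22) (6,24)]:
  edge (0,20)–(5,13): crosses AB
  edge (5,13)–(11,22): crosses AB
  edge (11,22)–(6,24): clear
  edge (6,24)–(0,20): clear
  → BLOCKED
Obstacle 2 [(0,3) (9,2) (9,10) (0,11)]:
  edge (0,3)–(9,2): clear
  edge (9,2)–(9,10): clear
  edge (9,10)–(0,11): clear
  edge (0,11)–(0,3): clear
  midpoint (13/2,37/2) outside
  → clear
Obstacle 3 [(16,3) (21,1) (22,3) (20,11)]:
  edge (16,3)–(21,1): clear
  edge (21,1)–(22,3): clear
  edge (22,3)–(20,11): clear
  edge (20,11)–(16,3): clear
  midpoint (13/2,37/2) outside
  → clear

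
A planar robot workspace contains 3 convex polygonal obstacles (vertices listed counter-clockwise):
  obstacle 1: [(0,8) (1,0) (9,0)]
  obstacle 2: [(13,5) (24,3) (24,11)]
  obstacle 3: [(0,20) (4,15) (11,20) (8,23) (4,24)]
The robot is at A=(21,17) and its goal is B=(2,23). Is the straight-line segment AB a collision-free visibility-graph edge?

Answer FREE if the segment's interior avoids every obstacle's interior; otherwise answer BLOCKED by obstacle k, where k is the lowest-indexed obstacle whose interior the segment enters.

Obstacle 1 [(0,8) (1,0) (9,0)]:
  edge (0,8)–(1,0): clear
  edge (1,0)–(9,0): clear
  edge (9,0)–(0,8): clear
  midpoint (23/2,20) outside
  → clear
Obstacle 2 [(13,5) (24,3) (24,11)]:
  edge (13,5)–(24,3): clear
  edge (24,3)–(24,11): clear
  edge (24,11)–(13,5): clear
  midpoint (23/2,20) outside
  → clear
Obstacle 3 [(0,20) (4,15) (11,20) (8,23) (4,24)]:
  edge (0,20)–(4,15): clear
  edge (4,15)–(11,20): clear
  edge (11,20)–(8,23): crosses AB
  edge (8,23)–(4,24): clear
  edge (4,24)–(0,20): crosses AB
  → BLOCKED

BLOCKED by obstacle 3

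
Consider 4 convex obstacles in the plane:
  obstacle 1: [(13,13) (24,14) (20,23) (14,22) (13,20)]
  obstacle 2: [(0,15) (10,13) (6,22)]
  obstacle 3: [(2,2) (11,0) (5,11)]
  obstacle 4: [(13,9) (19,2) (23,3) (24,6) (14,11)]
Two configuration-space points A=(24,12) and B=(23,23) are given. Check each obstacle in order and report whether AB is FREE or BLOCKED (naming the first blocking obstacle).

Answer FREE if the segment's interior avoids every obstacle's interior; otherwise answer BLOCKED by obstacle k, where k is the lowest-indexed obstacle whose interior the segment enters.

BLOCKED by obstacle 1

Obstacle 1 [(13,13) (24,14) (20,23) (14,22) (13,20)]:
  edge (13,13)–(24,14): crosses AB
  edge (24,14)–(20,23): crosses AB
  edge (20,23)–(14,22): clear
  edge (14,22)–(13,20): clear
  edge (13,20)–(13,13): clear
  → BLOCKED
Obstacle 2 [(0,15) (10,13) (6,22)]:
  edge (0,15)–(10,13): clear
  edge (10,13)–(6,22): clear
  edge (6,22)–(0,15): clear
  midpoint (47/2,35/2) outside
  → clear
Obstacle 3 [(2,2) (11,0) (5,11)]:
  edge (2,2)–(11,0): clear
  edge (11,0)–(5,11): clear
  edge (5,11)–(2,2): clear
  midpoint (47/2,35/2) outside
  → clear
Obstacle 4 [(13,9) (19,2) (23,3) (24,6) (14,11)]:
  edge (13,9)–(19,2): clear
  edge (19,2)–(23,3): clear
  edge (23,3)–(24,6): clear
  edge (24,6)–(14,11): clear
  edge (14,11)–(13,9): clear
  midpoint (47/2,35/2) outside
  → clear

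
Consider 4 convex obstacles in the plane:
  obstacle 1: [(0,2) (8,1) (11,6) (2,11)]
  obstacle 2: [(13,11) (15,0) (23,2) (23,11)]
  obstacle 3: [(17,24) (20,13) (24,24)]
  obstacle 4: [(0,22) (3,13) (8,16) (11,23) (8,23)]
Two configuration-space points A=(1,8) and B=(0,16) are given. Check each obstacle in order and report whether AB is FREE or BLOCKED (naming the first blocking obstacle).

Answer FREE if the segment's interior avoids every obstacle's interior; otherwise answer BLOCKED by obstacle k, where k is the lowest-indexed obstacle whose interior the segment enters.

Obstacle 1 [(0,2) (8,1) (11,6) (2,11)]:
  edge (0,2)–(8,1): clear
  edge (8,1)–(11,6): clear
  edge (11,6)–(2,11): clear
  edge (2,11)–(0,2): clear
  midpoint (1/2,12) outside
  → clear
Obstacle 2 [(13,11) (15,0) (23,2) (23,11)]:
  edge (13,11)–(15,0): clear
  edge (15,0)–(23,2): clear
  edge (23,2)–(23,11): clear
  edge (23,11)–(13,11): clear
  midpoint (1/2,12) outside
  → clear
Obstacle 3 [(17,24) (20,13) (24,24)]:
  edge (17,24)–(20,13): clear
  edge (20,13)–(24,24): clear
  edge (24,24)–(17,24): clear
  midpoint (1/2,12) outside
  → clear
Obstacle 4 [(0,22) (3,13) (8,16) (11,23) (8,23)]:
  edge (0,22)–(3,13): clear
  edge (3,13)–(8,16): clear
  edge (8,16)–(11,23): clear
  edge (11,23)–(8,23): clear
  edge (8,23)–(0,22): clear
  midpoint (1/2,12) outside
  → clear

FREE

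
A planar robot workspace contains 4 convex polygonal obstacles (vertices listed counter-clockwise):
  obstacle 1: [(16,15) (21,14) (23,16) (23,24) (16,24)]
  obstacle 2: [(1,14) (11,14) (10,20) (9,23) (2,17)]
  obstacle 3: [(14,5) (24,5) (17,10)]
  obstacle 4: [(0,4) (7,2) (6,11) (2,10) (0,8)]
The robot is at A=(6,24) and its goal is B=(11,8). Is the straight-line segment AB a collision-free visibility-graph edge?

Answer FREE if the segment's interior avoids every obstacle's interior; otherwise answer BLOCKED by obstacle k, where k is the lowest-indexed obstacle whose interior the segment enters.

BLOCKED by obstacle 2

Obstacle 1 [(16,15) (21,14) (23,16) (23,24) (16,24)]:
  edge (16,15)–(21,14): clear
  edge (21,14)–(23,16): clear
  edge (23,16)–(23,24): clear
  edge (23,24)–(16,24): clear
  edge (16,24)–(16,15): clear
  midpoint (17/2,16) outside
  → clear
Obstacle 2 [(1,14) (11,14) (10,20) (9,23) (2,17)]:
  edge (1,14)–(11,14): crosses AB
  edge (11,14)–(10,20): clear
  edge (10,20)–(9,23): clear
  edge (9,23)–(2,17): crosses AB
  edge (2,17)–(1,14): clear
  → BLOCKED
Obstacle 3 [(14,5) (24,5) (17,10)]:
  edge (14,5)–(24,5): clear
  edge (24,5)–(17,10): clear
  edge (17,10)–(14,5): clear
  midpoint (17/2,16) outside
  → clear
Obstacle 4 [(0,4) (7,2) (6,11) (2,10) (0,8)]:
  edge (0,4)–(7,2): clear
  edge (7,2)–(6,11): clear
  edge (6,11)–(2,10): clear
  edge (2,10)–(0,8): clear
  edge (0,8)–(0,4): clear
  midpoint (17/2,16) outside
  → clear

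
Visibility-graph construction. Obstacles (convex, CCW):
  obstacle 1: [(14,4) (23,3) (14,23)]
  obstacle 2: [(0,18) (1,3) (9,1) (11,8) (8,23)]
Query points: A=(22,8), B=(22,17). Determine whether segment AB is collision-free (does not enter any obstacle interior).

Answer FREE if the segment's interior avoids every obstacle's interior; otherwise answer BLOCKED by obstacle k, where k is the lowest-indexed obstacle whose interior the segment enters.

Obstacle 1 [(14,4) (23,3) (14,23)]:
  edge (14,4)–(23,3): clear
  edge (23,3)–(14,23): clear
  edge (14,23)–(14,4): clear
  midpoint (22,25/2) outside
  → clear
Obstacle 2 [(0,18) (1,3) (9,1) (11,8) (8,23)]:
  edge (0,18)–(1,3): clear
  edge (1,3)–(9,1): clear
  edge (9,1)–(11,8): clear
  edge (11,8)–(8,23): clear
  edge (8,23)–(0,18): clear
  midpoint (22,25/2) outside
  → clear

FREE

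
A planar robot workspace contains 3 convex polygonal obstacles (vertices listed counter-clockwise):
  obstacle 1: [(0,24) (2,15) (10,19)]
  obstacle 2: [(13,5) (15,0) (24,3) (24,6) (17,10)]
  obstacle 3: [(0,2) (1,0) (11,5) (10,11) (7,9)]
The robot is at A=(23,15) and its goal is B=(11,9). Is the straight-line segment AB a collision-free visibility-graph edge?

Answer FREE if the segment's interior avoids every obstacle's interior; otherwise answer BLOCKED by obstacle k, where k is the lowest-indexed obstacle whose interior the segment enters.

FREE

Obstacle 1 [(0,24) (2,15) (10,19)]:
  edge (0,24)–(2,15): clear
  edge (2,15)–(10,19): clear
  edge (10,19)–(0,24): clear
  midpoint (17,12) outside
  → clear
Obstacle 2 [(13,5) (15,0) (24,3) (24,6) (17,10)]:
  edge (13,5)–(15,0): clear
  edge (15,0)–(24,3): clear
  edge (24,3)–(24,6): clear
  edge (24,6)–(17,10): clear
  edge (17,10)–(13,5): clear
  midpoint (17,12) outside
  → clear
Obstacle 3 [(0,2) (1,0) (11,5) (10,11) (7,9)]:
  edge (0,2)–(1,0): clear
  edge (1,0)–(11,5): clear
  edge (11,5)–(10,11): clear
  edge (10,11)–(7,9): clear
  edge (7,9)–(0,2): clear
  midpoint (17,12) outside
  → clear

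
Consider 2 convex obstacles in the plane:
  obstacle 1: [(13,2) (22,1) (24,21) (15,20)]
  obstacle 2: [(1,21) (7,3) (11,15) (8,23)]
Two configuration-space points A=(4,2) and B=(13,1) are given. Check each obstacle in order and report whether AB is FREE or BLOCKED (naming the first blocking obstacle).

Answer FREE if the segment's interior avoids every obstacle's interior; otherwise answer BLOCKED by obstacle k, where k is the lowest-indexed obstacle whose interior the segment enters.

FREE

Obstacle 1 [(13,2) (22,1) (24,21) (15,20)]:
  edge (13,2)–(22,1): clear
  edge (22,1)–(24,21): clear
  edge (24,21)–(15,20): clear
  edge (15,20)–(13,2): clear
  midpoint (17/2,3/2) outside
  → clear
Obstacle 2 [(1,21) (7,3) (11,15) (8,23)]:
  edge (1,21)–(7,3): clear
  edge (7,3)–(11,15): clear
  edge (11,15)–(8,23): clear
  edge (8,23)–(1,21): clear
  midpoint (17/2,3/2) outside
  → clear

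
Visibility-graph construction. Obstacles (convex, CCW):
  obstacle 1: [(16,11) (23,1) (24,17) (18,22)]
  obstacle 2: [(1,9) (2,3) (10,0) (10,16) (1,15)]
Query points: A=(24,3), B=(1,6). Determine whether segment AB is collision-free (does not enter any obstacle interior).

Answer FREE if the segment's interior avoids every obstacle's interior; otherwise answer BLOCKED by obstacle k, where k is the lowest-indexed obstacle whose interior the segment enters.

BLOCKED by obstacle 1

Obstacle 1 [(16,11) (23,1) (24,17) (18,22)]:
  edge (16,11)–(23,1): crosses AB
  edge (23,1)–(24,17): crosses AB
  edge (24,17)–(18,22): clear
  edge (18,22)–(16,11): clear
  → BLOCKED
Obstacle 2 [(1,9) (2,3) (10,0) (10,16) (1,15)]:
  edge (1,9)–(2,3): crosses AB
  edge (2,3)–(10,0): clear
  edge (10,0)–(10,16): crosses AB
  edge (10,16)–(1,15): clear
  edge (1,15)–(1,9): clear
  → BLOCKED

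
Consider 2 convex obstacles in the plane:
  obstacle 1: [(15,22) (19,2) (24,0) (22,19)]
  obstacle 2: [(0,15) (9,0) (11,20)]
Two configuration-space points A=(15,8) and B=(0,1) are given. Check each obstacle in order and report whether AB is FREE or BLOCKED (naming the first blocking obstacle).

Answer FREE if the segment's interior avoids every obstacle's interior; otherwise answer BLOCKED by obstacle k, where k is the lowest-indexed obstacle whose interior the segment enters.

BLOCKED by obstacle 2

Obstacle 1 [(15,22) (19,2) (24,0) (22,19)]:
  edge (15,22)–(19,2): clear
  edge (19,2)–(24,0): clear
  edge (24,0)–(22,19): clear
  edge (22,19)–(15,22): clear
  midpoint (15/2,9/2) outside
  → clear
Obstacle 2 [(0,15) (9,0) (11,20)]:
  edge (0,15)–(9,0): crosses AB
  edge (9,0)–(11,20): crosses AB
  edge (11,20)–(0,15): clear
  → BLOCKED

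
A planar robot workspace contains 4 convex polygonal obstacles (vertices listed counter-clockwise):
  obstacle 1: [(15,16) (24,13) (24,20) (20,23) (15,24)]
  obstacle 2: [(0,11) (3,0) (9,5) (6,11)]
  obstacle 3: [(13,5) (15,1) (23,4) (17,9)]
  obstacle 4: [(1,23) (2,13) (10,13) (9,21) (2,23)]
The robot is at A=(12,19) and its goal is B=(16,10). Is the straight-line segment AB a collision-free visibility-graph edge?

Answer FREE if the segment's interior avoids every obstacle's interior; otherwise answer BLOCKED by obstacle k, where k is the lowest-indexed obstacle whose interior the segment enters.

FREE

Obstacle 1 [(15,16) (24,13) (24,20) (20,23) (15,24)]:
  edge (15,16)–(24,13): clear
  edge (24,13)–(24,20): clear
  edge (24,20)–(20,23): clear
  edge (20,23)–(15,24): clear
  edge (15,24)–(15,16): clear
  midpoint (14,29/2) outside
  → clear
Obstacle 2 [(0,11) (3,0) (9,5) (6,11)]:
  edge (0,11)–(3,0): clear
  edge (3,0)–(9,5): clear
  edge (9,5)–(6,11): clear
  edge (6,11)–(0,11): clear
  midpoint (14,29/2) outside
  → clear
Obstacle 3 [(13,5) (15,1) (23,4) (17,9)]:
  edge (13,5)–(15,1): clear
  edge (15,1)–(23,4): clear
  edge (23,4)–(17,9): clear
  edge (17,9)–(13,5): clear
  midpoint (14,29/2) outside
  → clear
Obstacle 4 [(1,23) (2,13) (10,13) (9,21) (2,23)]:
  edge (1,23)–(2,13): clear
  edge (2,13)–(10,13): clear
  edge (10,13)–(9,21): clear
  edge (9,21)–(2,23): clear
  edge (2,23)–(1,23): clear
  midpoint (14,29/2) outside
  → clear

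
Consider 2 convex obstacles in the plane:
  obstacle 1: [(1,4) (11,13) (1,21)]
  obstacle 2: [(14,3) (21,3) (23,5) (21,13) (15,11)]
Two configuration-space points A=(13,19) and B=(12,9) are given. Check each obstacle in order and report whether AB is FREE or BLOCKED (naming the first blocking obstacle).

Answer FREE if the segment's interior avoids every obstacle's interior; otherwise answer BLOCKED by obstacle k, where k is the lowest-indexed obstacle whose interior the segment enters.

FREE

Obstacle 1 [(1,4) (11,13) (1,21)]:
  edge (1,4)–(11,13): clear
  edge (11,13)–(1,21): clear
  edge (1,21)–(1,4): clear
  midpoint (25/2,14) outside
  → clear
Obstacle 2 [(14,3) (21,3) (23,5) (21,13) (15,11)]:
  edge (14,3)–(21,3): clear
  edge (21,3)–(23,5): clear
  edge (23,5)–(21,13): clear
  edge (21,13)–(15,11): clear
  edge (15,11)–(14,3): clear
  midpoint (25/2,14) outside
  → clear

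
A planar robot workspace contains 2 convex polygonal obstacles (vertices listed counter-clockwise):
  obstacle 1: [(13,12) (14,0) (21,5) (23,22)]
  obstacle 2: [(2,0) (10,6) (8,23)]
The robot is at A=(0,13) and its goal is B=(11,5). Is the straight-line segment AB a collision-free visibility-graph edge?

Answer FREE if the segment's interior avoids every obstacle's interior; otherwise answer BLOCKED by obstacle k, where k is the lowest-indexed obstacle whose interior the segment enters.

Obstacle 1 [(13,12) (14,0) (21,5) (23,22)]:
  edge (13,12)–(14,0): clear
  edge (14,0)–(21,5): clear
  edge (21,5)–(23,22): clear
  edge (23,22)–(13,12): clear
  midpoint (11/2,9) outside
  → clear
Obstacle 2 [(2,0) (10,6) (8,23)]:
  edge (2,0)–(10,6): crosses AB
  edge (10,6)–(8,23): clear
  edge (8,23)–(2,0): crosses AB
  → BLOCKED

BLOCKED by obstacle 2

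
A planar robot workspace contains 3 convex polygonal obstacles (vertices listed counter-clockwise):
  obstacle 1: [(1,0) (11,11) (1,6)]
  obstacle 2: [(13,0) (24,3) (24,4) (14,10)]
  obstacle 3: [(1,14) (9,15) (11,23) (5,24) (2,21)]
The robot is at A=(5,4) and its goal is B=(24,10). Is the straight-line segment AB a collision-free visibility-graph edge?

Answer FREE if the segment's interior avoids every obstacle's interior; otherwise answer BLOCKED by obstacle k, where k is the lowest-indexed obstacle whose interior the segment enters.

BLOCKED by obstacle 2

Obstacle 1 [(1,0) (11,11) (1,6)]:
  edge (1,0)–(11,11): clear
  edge (11,11)–(1,6): clear
  edge (1,6)–(1,0): clear
  midpoint (29/2,7) outside
  → clear
Obstacle 2 [(13,0) (24,3) (24,4) (14,10)]:
  edge (13,0)–(24,3): clear
  edge (24,3)–(24,4): clear
  edge (24,4)–(14,10): crosses AB
  edge (14,10)–(13,0): crosses AB
  → BLOCKED
Obstacle 3 [(1,14) (9,15) (11,23) (5,24) (2,21)]:
  edge (1,14)–(9,15): clear
  edge (9,15)–(11,23): clear
  edge (11,23)–(5,24): clear
  edge (5,24)–(2,21): clear
  edge (2,21)–(1,14): clear
  midpoint (29/2,7) outside
  → clear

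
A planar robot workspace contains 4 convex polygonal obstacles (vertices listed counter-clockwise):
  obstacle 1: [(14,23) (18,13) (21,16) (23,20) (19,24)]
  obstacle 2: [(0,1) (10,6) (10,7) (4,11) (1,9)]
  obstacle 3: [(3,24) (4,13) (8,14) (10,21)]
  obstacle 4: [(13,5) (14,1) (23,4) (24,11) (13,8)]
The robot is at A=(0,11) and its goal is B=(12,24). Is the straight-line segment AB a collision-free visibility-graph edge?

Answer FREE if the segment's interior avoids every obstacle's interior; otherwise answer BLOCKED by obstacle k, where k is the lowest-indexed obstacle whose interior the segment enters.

Obstacle 1 [(14,23) (18,13) (21,16) (23,20) (19,24)]:
  edge (14,23)–(18,13): clear
  edge (18,13)–(21,16): clear
  edge (21,16)–(23,20): clear
  edge (23,20)–(19,24): clear
  edge (19,24)–(14,23): clear
  midpoint (6,35/2) outside
  → clear
Obstacle 2 [(0,1) (10,6) (10,7) (4,11) (1,9)]:
  edge (0,1)–(10,6): clear
  edge (10,6)–(10,7): clear
  edge (10,7)–(4,11): clear
  edge (4,11)–(1,9): clear
  edge (1,9)–(0,1): clear
  midpoint (6,35/2) outside
  → clear
Obstacle 3 [(3,24) (4,13) (8,14) (10,21)]:
  edge (3,24)–(4,13): crosses AB
  edge (4,13)–(8,14): clear
  edge (8,14)–(10,21): clear
  edge (10,21)–(3,24): crosses AB
  → BLOCKED
Obstacle 4 [(13,5) (14,1) (23,4) (24,11) (13,8)]:
  edge (13,5)–(14,1): clear
  edge (14,1)–(23,4): clear
  edge (23,4)–(24,11): clear
  edge (24,11)–(13,8): clear
  edge (13,8)–(13,5): clear
  midpoint (6,35/2) outside
  → clear

BLOCKED by obstacle 3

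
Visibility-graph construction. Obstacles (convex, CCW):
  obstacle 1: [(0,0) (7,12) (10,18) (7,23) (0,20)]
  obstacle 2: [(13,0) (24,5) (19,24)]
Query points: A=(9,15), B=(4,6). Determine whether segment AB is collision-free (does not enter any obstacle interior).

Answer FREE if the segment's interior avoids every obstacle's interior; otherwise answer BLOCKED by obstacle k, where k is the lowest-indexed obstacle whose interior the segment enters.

FREE

Obstacle 1 [(0,0) (7,12) (10,18) (7,23) (0,20)]:
  edge (0,0)–(7,12): clear
  edge (7,12)–(10,18): clear
  edge (10,18)–(7,23): clear
  edge (7,23)–(0,20): clear
  edge (0,20)–(0,0): clear
  midpoint (13/2,21/2) outside
  → clear
Obstacle 2 [(13,0) (24,5) (19,24)]:
  edge (13,0)–(24,5): clear
  edge (24,5)–(19,24): clear
  edge (19,24)–(13,0): clear
  midpoint (13/2,21/2) outside
  → clear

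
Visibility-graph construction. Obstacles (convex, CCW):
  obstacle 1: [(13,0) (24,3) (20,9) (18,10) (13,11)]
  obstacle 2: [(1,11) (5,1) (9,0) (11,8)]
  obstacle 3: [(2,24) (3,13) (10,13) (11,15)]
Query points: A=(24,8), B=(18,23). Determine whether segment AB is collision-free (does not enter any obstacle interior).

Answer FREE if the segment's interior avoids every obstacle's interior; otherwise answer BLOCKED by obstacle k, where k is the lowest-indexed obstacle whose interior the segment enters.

FREE

Obstacle 1 [(13,0) (24,3) (20,9) (18,10) (13,11)]:
  edge (13,0)–(24,3): clear
  edge (24,3)–(20,9): clear
  edge (20,9)–(18,10): clear
  edge (18,10)–(13,11): clear
  edge (13,11)–(13,0): clear
  midpoint (21,31/2) outside
  → clear
Obstacle 2 [(1,11) (5,1) (9,0) (11,8)]:
  edge (1,11)–(5,1): clear
  edge (5,1)–(9,0): clear
  edge (9,0)–(11,8): clear
  edge (11,8)–(1,11): clear
  midpoint (21,31/2) outside
  → clear
Obstacle 3 [(2,24) (3,13) (10,13) (11,15)]:
  edge (2,24)–(3,13): clear
  edge (3,13)–(10,13): clear
  edge (10,13)–(11,15): clear
  edge (11,15)–(2,24): clear
  midpoint (21,31/2) outside
  → clear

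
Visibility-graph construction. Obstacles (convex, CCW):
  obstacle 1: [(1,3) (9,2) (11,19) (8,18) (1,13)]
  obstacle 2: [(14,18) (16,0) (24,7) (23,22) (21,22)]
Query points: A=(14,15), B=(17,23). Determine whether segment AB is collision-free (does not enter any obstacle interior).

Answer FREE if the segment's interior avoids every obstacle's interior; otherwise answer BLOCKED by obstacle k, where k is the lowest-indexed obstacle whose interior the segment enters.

BLOCKED by obstacle 2

Obstacle 1 [(1,3) (9,2) (11,19) (8,18) (1,13)]:
  edge (1,3)–(9,2): clear
  edge (9,2)–(11,19): clear
  edge (11,19)–(8,18): clear
  edge (8,18)–(1,13): clear
  edge (1,13)–(1,3): clear
  midpoint (31/2,19) outside
  → clear
Obstacle 2 [(14,18) (16,0) (24,7) (23,22) (21,22)]:
  edge (14,18)–(16,0): crosses AB
  edge (16,0)–(24,7): clear
  edge (24,7)–(23,22): clear
  edge (23,22)–(21,22): clear
  edge (21,22)–(14,18): crosses AB
  → BLOCKED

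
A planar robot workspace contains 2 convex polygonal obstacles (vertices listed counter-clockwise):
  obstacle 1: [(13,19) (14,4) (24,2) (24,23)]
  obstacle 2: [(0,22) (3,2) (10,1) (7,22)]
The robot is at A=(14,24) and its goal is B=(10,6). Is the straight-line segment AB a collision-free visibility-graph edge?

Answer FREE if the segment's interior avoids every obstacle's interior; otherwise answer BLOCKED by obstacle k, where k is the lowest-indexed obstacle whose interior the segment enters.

FREE

Obstacle 1 [(13,19) (14,4) (24,2) (24,23)]:
  edge (13,19)–(14,4): clear
  edge (14,4)–(24,2): clear
  edge (24,2)–(24,23): clear
  edge (24,23)–(13,19): clear
  midpoint (12,15) outside
  → clear
Obstacle 2 [(0,22) (3,2) (10,1) (7,22)]:
  edge (0,22)–(3,2): clear
  edge (3,2)–(10,1): clear
  edge (10,1)–(7,22): clear
  edge (7,22)–(0,22): clear
  midpoint (12,15) outside
  → clear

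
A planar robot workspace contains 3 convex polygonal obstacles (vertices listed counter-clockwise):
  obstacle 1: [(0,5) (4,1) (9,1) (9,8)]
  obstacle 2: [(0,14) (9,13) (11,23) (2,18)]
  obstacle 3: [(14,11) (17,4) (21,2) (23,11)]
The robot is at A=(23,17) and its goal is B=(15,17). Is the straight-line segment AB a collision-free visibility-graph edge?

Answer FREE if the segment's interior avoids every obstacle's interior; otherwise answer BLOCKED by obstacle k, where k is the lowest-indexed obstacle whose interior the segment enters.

FREE

Obstacle 1 [(0,5) (4,1) (9,1) (9,8)]:
  edge (0,5)–(4,1): clear
  edge (4,1)–(9,1): clear
  edge (9,1)–(9,8): clear
  edge (9,8)–(0,5): clear
  midpoint (19,17) outside
  → clear
Obstacle 2 [(0,14) (9,13) (11,23) (2,18)]:
  edge (0,14)–(9,13): clear
  edge (9,13)–(11,23): clear
  edge (11,23)–(2,18): clear
  edge (2,18)–(0,14): clear
  midpoint (19,17) outside
  → clear
Obstacle 3 [(14,11) (17,4) (21,2) (23,11)]:
  edge (14,11)–(17,4): clear
  edge (17,4)–(21,2): clear
  edge (21,2)–(23,11): clear
  edge (23,11)–(14,11): clear
  midpoint (19,17) outside
  → clear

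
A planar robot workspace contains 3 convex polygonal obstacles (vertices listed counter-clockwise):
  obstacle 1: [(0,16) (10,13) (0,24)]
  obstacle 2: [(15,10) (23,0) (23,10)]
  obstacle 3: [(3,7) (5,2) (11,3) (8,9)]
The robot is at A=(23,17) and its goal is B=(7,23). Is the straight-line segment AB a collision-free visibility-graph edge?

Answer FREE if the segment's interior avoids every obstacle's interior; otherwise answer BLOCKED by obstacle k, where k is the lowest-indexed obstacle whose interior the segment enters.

FREE

Obstacle 1 [(0,16) (10,13) (0,24)]:
  edge (0,16)–(10,13): clear
  edge (10,13)–(0,24): clear
  edge (0,24)–(0,16): clear
  midpoint (15,20) outside
  → clear
Obstacle 2 [(15,10) (23,0) (23,10)]:
  edge (15,10)–(23,0): clear
  edge (23,0)–(23,10): clear
  edge (23,10)–(15,10): clear
  midpoint (15,20) outside
  → clear
Obstacle 3 [(3,7) (5,2) (11,3) (8,9)]:
  edge (3,7)–(5,2): clear
  edge (5,2)–(11,3): clear
  edge (11,3)–(8,9): clear
  edge (8,9)–(3,7): clear
  midpoint (15,20) outside
  → clear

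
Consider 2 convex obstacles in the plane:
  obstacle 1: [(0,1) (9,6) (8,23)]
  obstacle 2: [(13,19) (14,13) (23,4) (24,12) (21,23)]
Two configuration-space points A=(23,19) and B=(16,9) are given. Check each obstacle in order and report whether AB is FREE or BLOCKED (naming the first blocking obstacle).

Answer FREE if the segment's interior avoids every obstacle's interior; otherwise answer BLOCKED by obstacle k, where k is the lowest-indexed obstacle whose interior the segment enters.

Obstacle 1 [(0,1) (9,6) (8,23)]:
  edge (0,1)–(9,6): clear
  edge (9,6)–(8,23): clear
  edge (8,23)–(0,1): clear
  midpoint (39/2,14) outside
  → clear
Obstacle 2 [(13,19) (14,13) (23,4) (24,12) (21,23)]:
  edge (13,19)–(14,13): clear
  edge (14,13)–(23,4): crosses AB
  edge (23,4)–(24,12): clear
  edge (24,12)–(21,23): crosses AB
  edge (21,23)–(13,19): clear
  → BLOCKED

BLOCKED by obstacle 2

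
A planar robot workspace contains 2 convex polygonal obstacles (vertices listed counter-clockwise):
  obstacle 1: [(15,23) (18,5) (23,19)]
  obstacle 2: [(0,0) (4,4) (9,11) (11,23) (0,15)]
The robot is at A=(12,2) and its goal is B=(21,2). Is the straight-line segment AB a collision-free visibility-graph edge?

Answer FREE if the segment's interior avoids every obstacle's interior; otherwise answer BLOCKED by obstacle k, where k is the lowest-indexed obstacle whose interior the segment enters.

FREE

Obstacle 1 [(15,23) (18,5) (23,19)]:
  edge (15,23)–(18,5): clear
  edge (18,5)–(23,19): clear
  edge (23,19)–(15,23): clear
  midpoint (33/2,2) outside
  → clear
Obstacle 2 [(0,0) (4,4) (9,11) (11,23) (0,15)]:
  edge (0,0)–(4,4): clear
  edge (4,4)–(9,11): clear
  edge (9,11)–(11,23): clear
  edge (11,23)–(0,15): clear
  edge (0,15)–(0,0): clear
  midpoint (33/2,2) outside
  → clear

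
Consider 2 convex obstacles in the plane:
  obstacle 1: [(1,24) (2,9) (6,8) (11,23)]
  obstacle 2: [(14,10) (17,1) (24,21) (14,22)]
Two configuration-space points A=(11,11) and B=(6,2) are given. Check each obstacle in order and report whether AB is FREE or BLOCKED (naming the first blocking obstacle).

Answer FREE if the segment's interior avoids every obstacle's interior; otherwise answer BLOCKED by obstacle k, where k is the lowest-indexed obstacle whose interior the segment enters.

FREE

Obstacle 1 [(1,24) (2,9) (6,8) (11,23)]:
  edge (1,24)–(2,9): clear
  edge (2,9)–(6,8): clear
  edge (6,8)–(11,23): clear
  edge (11,23)–(1,24): clear
  midpoint (17/2,13/2) outside
  → clear
Obstacle 2 [(14,10) (17,1) (24,21) (14,22)]:
  edge (14,10)–(17,1): clear
  edge (17,1)–(24,21): clear
  edge (24,21)–(14,22): clear
  edge (14,22)–(14,10): clear
  midpoint (17/2,13/2) outside
  → clear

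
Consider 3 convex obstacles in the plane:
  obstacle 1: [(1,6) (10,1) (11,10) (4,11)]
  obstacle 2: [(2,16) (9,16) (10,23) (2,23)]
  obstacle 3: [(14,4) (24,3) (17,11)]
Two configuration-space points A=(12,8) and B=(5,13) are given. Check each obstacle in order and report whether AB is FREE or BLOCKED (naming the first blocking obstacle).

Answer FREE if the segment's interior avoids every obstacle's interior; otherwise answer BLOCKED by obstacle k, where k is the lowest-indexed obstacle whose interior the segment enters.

BLOCKED by obstacle 1

Obstacle 1 [(1,6) (10,1) (11,10) (4,11)]:
  edge (1,6)–(10,1): clear
  edge (10,1)–(11,10): crosses AB
  edge (11,10)–(4,11): crosses AB
  edge (4,11)–(1,6): clear
  → BLOCKED
Obstacle 2 [(2,16) (9,16) (10,23) (2,23)]:
  edge (2,16)–(9,16): clear
  edge (9,16)–(10,23): clear
  edge (10,23)–(2,23): clear
  edge (2,23)–(2,16): clear
  midpoint (17/2,21/2) outside
  → clear
Obstacle 3 [(14,4) (24,3) (17,11)]:
  edge (14,4)–(24,3): clear
  edge (24,3)–(17,11): clear
  edge (17,11)–(14,4): clear
  midpoint (17/2,21/2) outside
  → clear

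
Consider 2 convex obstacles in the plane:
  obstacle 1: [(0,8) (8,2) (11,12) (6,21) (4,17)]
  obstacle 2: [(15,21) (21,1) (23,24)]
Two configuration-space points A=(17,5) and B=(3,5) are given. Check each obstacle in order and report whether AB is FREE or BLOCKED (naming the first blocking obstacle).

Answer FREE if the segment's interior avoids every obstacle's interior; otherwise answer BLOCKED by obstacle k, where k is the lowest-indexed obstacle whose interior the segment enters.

Obstacle 1 [(0,8) (8,2) (11,12) (6,21) (4,17)]:
  edge (0,8)–(8,2): crosses AB
  edge (8,2)–(11,12): crosses AB
  edge (11,12)–(6,21): clear
  edge (6,21)–(4,17): clear
  edge (4,17)–(0,8): clear
  → BLOCKED
Obstacle 2 [(15,21) (21,1) (23,24)]:
  edge (15,21)–(21,1): clear
  edge (21,1)–(23,24): clear
  edge (23,24)–(15,21): clear
  midpoint (10,5) outside
  → clear

BLOCKED by obstacle 1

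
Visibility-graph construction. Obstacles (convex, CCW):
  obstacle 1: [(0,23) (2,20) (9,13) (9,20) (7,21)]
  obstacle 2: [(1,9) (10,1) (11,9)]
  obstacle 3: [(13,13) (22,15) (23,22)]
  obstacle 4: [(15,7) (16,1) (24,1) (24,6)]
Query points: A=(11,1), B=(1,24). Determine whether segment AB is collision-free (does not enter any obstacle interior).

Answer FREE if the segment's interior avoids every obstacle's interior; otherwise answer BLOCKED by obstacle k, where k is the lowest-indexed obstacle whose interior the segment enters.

Obstacle 1 [(0,23) (2,20) (9,13) (9,20) (7,21)]:
  edge (0,23)–(2,20): clear
  edge (2,20)–(9,13): crosses AB
  edge (9,13)–(9,20): clear
  edge (9,20)–(7,21): clear
  edge (7,21)–(0,23): crosses AB
  → BLOCKED
Obstacle 2 [(1,9) (10,1) (11,9)]:
  edge (1,9)–(10,1): clear
  edge (10,1)–(11,9): crosses AB
  edge (11,9)–(1,9): crosses AB
  → BLOCKED
Obstacle 3 [(13,13) (22,15) (23,22)]:
  edge (13,13)–(22,15): clear
  edge (22,15)–(23,22): clear
  edge (23,22)–(13,13): clear
  midpoint (6,25/2) outside
  → clear
Obstacle 4 [(15,7) (16,1) (24,1) (24,6)]:
  edge (15,7)–(16,1): clear
  edge (16,1)–(24,1): clear
  edge (24,1)–(24,6): clear
  edge (24,6)–(15,7): clear
  midpoint (6,25/2) outside
  → clear

BLOCKED by obstacle 1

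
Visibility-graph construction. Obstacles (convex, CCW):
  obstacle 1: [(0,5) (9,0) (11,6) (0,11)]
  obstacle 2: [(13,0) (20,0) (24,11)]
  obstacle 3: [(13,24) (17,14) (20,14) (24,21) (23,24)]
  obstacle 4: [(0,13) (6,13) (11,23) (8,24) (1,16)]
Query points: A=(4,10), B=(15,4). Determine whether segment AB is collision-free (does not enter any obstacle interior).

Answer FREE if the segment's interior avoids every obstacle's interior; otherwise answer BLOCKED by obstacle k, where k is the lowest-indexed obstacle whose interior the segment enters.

Obstacle 1 [(0,5) (9,0) (11,6) (0,11)]:
  edge (0,5)–(9,0): clear
  edge (9,0)–(11,6): clear
  edge (11,6)–(0,11): clear
  edge (0,11)–(0,5): clear
  midpoint (19/2,7) outside
  → clear
Obstacle 2 [(13,0) (20,0) (24,11)]:
  edge (13,0)–(20,0): clear
  edge (20,0)–(24,11): clear
  edge (24,11)–(13,0): clear
  midpoint (19/2,7) outside
  → clear
Obstacle 3 [(13,24) (17,14) (20,14) (24,21) (23,24)]:
  edge (13,24)–(17,14): clear
  edge (17,14)–(20,14): clear
  edge (20,14)–(24,21): clear
  edge (24,21)–(23,24): clear
  edge (23,24)–(13,24): clear
  midpoint (19/2,7) outside
  → clear
Obstacle 4 [(0,13) (6,13) (11,23) (8,24) (1,16)]:
  edge (0,13)–(6,13): clear
  edge (6,13)–(11,23): clear
  edge (11,23)–(8,24): clear
  edge (8,24)–(1,16): clear
  edge (1,16)–(0,13): clear
  midpoint (19/2,7) outside
  → clear

FREE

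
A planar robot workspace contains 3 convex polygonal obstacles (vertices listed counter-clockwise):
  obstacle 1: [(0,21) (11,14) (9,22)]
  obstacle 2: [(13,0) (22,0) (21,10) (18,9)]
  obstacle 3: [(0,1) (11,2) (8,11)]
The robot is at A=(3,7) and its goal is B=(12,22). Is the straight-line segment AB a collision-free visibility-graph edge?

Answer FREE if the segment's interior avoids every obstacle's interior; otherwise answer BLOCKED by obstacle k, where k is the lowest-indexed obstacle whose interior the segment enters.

BLOCKED by obstacle 1

Obstacle 1 [(0,21) (11,14) (9,22)]:
  edge (0,21)–(11,14): crosses AB
  edge (11,14)–(9,22): crosses AB
  edge (9,22)–(0,21): clear
  → BLOCKED
Obstacle 2 [(13,0) (22,0) (21,10) (18,9)]:
  edge (13,0)–(22,0): clear
  edge (22,0)–(21,10): clear
  edge (21,10)–(18,9): clear
  edge (18,9)–(13,0): clear
  midpoint (15/2,29/2) outside
  → clear
Obstacle 3 [(0,1) (11,2) (8,11)]:
  edge (0,1)–(11,2): clear
  edge (11,2)–(8,11): clear
  edge (8,11)–(0,1): clear
  midpoint (15/2,29/2) outside
  → clear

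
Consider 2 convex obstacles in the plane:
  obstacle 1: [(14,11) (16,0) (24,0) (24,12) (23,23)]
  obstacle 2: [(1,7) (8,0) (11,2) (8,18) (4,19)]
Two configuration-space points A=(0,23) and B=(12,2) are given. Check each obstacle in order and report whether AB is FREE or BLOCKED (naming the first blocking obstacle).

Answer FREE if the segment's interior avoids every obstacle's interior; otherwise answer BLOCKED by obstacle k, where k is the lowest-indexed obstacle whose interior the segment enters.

BLOCKED by obstacle 2

Obstacle 1 [(14,11) (16,0) (24,0) (24,12) (23,23)]:
  edge (14,11)–(16,0): clear
  edge (16,0)–(24,0): clear
  edge (24,0)–(24,12): clear
  edge (24,12)–(23,23): clear
  edge (23,23)–(14,11): clear
  midpoint (6,25/2) outside
  → clear
Obstacle 2 [(1,7) (8,0) (11,2) (8,18) (4,19)]:
  edge (1,7)–(8,0): clear
  edge (8,0)–(11,2): clear
  edge (11,2)–(8,18): crosses AB
  edge (8,18)–(4,19): clear
  edge (4,19)–(1,7): crosses AB
  → BLOCKED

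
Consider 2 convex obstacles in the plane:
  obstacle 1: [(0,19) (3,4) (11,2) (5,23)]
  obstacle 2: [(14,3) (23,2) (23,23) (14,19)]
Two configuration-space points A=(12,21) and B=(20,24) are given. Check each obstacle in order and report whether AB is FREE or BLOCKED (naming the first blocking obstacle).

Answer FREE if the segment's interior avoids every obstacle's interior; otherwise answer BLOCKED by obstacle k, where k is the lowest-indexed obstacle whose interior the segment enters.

FREE

Obstacle 1 [(0,19) (3,4) (11,2) (5,23)]:
  edge (0,19)–(3,4): clear
  edge (3,4)–(11,2): clear
  edge (11,2)–(5,23): clear
  edge (5,23)–(0,19): clear
  midpoint (16,45/2) outside
  → clear
Obstacle 2 [(14,3) (23,2) (23,23) (14,19)]:
  edge (14,3)–(23,2): clear
  edge (23,2)–(23,23): clear
  edge (23,23)–(14,19): clear
  edge (14,19)–(14,3): clear
  midpoint (16,45/2) outside
  → clear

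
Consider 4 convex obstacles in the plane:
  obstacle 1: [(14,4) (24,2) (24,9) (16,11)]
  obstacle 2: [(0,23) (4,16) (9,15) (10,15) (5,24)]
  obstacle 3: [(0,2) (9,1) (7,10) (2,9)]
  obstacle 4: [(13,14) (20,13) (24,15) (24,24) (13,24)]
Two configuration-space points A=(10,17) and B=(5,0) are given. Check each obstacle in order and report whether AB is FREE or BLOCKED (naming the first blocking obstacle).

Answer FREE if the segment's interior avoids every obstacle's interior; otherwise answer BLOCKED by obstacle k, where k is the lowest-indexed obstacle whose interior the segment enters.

Obstacle 1 [(14,4) (24,2) (24,9) (16,11)]:
  edge (14,4)–(24,2): clear
  edge (24,2)–(24,9): clear
  edge (24,9)–(16,11): clear
  edge (16,11)–(14,4): clear
  midpoint (15/2,17/2) outside
  → clear
Obstacle 2 [(0,23) (4,16) (9,15) (10,15) (5,24)]:
  edge (0,23)–(4,16): clear
  edge (4,16)–(9,15): clear
  edge (9,15)–(10,15): crosses AB
  edge (10,15)–(5,24): crosses AB
  edge (5,24)–(0,23): clear
  → BLOCKED
Obstacle 3 [(0,2) (9,1) (7,10) (2,9)]:
  edge (0,2)–(9,1): crosses AB
  edge (9,1)–(7,10): crosses AB
  edge (7,10)–(2,9): clear
  edge (2,9)–(0,2): clear
  → BLOCKED
Obstacle 4 [(13,14) (20,13) (24,15) (24,24) (13,24)]:
  edge (13,14)–(20,13): clear
  edge (20,13)–(24,15): clear
  edge (24,15)–(24,24): clear
  edge (24,24)–(13,24): clear
  edge (13,24)–(13,14): clear
  midpoint (15/2,17/2) outside
  → clear

BLOCKED by obstacle 2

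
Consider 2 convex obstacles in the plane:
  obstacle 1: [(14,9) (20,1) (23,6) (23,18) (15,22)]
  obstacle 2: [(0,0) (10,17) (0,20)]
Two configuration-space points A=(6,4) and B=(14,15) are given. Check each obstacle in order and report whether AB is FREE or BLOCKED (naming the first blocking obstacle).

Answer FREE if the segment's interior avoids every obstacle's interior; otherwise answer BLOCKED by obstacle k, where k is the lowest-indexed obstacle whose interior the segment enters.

Obstacle 1 [(14,9) (20,1) (23,6) (23,18) (15,22)]:
  edge (14,9)–(20,1): clear
  edge (20,1)–(23,6): clear
  edge (23,6)–(23,18): clear
  edge (23,18)–(15,22): clear
  edge (15,22)–(14,9): clear
  midpoint (10,19/2) outside
  → clear
Obstacle 2 [(0,0) (10,17) (0,20)]:
  edge (0,0)–(10,17): clear
  edge (10,17)–(0,20): clear
  edge (0,20)–(0,0): clear
  midpoint (10,19/2) outside
  → clear

FREE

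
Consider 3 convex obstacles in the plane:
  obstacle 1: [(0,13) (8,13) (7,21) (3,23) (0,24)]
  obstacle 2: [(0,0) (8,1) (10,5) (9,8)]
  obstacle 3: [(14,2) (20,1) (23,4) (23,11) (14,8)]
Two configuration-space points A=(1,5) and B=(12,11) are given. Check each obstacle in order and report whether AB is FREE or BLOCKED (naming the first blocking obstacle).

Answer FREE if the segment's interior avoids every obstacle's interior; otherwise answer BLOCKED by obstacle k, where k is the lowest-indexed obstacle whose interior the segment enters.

Obstacle 1 [(0,13) (8,13) (7,21) (3,23) (0,24)]:
  edge (0,13)–(8,13): clear
  edge (8,13)–(7,21): clear
  edge (7,21)–(3,23): clear
  edge (3,23)–(0,24): clear
  edge (0,24)–(0,13): clear
  midpoint (13/2,8) outside
  → clear
Obstacle 2 [(0,0) (8,1) (10,5) (9,8)]:
  edge (0,0)–(8,1): clear
  edge (8,1)–(10,5): clear
  edge (10,5)–(9,8): clear
  edge (9,8)–(0,0): clear
  midpoint (13/2,8) outside
  → clear
Obstacle 3 [(14,2) (20,1) (23,4) (23,11) (14,8)]:
  edge (14,2)–(20,1): clear
  edge (20,1)–(23,4): clear
  edge (23,4)–(23,11): clear
  edge (23,11)–(14,8): clear
  edge (14,8)–(14,2): clear
  midpoint (13/2,8) outside
  → clear

FREE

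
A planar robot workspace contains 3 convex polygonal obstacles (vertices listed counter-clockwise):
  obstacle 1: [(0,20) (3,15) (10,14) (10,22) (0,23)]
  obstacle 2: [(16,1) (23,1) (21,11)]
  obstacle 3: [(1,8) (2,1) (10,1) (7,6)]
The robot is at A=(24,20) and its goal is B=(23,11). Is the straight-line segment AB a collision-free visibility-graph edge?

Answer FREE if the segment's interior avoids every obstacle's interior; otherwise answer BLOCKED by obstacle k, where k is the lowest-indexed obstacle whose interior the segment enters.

Obstacle 1 [(0,20) (3,15) (10,14) (10,22) (0,23)]:
  edge (0,20)–(3,15): clear
  edge (3,15)–(10,14): clear
  edge (10,14)–(10,22): clear
  edge (10,22)–(0,23): clear
  edge (0,23)–(0,20): clear
  midpoint (47/2,31/2) outside
  → clear
Obstacle 2 [(16,1) (23,1) (21,11)]:
  edge (16,1)–(23,1): clear
  edge (23,1)–(21,11): clear
  edge (21,11)–(16,1): clear
  midpoint (47/2,31/2) outside
  → clear
Obstacle 3 [(1,8) (2,1) (10,1) (7,6)]:
  edge (1,8)–(2,1): clear
  edge (2,1)–(10,1): clear
  edge (10,1)–(7,6): clear
  edge (7,6)–(1,8): clear
  midpoint (47/2,31/2) outside
  → clear

FREE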